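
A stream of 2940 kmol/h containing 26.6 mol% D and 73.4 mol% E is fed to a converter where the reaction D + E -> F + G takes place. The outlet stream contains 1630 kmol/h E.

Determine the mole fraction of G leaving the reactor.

For E: n = n₀ − 1ξ → 1630 = 2158 − 1ξ, giving ξ = 528 kmol/h.
Outlet amounts (n = n₀ + ν ξ):
  D: 782 − 1(528) = 254.1
  E: 2158 − 1(528) = 1630
  F: 0 + 1(528) = 528
  G: 0 + 1(528) = 528
Total out = 2940 kmol/h; y_G = 528 / 2940 = 0.1796.

0.18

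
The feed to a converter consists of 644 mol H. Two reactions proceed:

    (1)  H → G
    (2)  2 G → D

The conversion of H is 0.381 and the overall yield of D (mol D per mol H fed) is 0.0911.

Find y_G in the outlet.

0.219

Conversion of H: H consumed = 1ξ₁ = 0.381 × 644 → ξ₁ = 245.4 mol.
Yield of D: 1ξ₂ / 644 = 0.0911 → ξ₂ = 58.67 mol.
Outlet amounts (n = n₀ + Σ ν·ξ):
  H: 644 − 1(245.4) = 398.6
  G: 0 + 1(245.4) − 2(58.67) = 128
  D: 0 + 1(58.67) = 58.67
Total out = 585.3 mol; y_G = 128 / 585.3 = 0.2187.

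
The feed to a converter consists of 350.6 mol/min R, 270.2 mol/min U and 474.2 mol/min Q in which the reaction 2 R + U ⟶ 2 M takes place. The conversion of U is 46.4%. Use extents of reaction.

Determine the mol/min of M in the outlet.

251 mol/min

U reacted = 0.464 × 270.2 = 125.4 mol/min; ν_U = −1, so ξ = 125.4/1 = 125.4 mol/min.
Outlet amounts (n = n₀ + ν ξ):
  R: 350.6 − 2(125.4) = 99.85
  U: 270.2 − 1(125.4) = 144.8
  M: 0 + 2(125.4) = 250.7
  Q: 474.2 (inert)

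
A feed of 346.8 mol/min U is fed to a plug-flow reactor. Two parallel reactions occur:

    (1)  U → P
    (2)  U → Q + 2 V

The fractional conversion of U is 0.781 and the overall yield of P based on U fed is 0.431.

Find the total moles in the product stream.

590 mol/min

Yield of P: 1ξ₁ / 346.8 = 0.431 → ξ₁ = 149.5 mol/min.
Conversion of U: 1ξ₁ + 1ξ₂ = 0.781 × 346.8 = 270.9 → ξ₂ = 121.4 mol/min.
Outlet amounts (n = n₀ + Σ ν·ξ):
  U: 346.8 − 1(149.5) − 1(121.4) = 75.95
  P: 0 + 1(149.5) = 149.5
  Q: 0 + 1(121.4) = 121.4
  V: 0 + 2(121.4) = 242.8
Total out = 75.95 + 149.5 + 121.4 + 242.8 = 589.6 mol/min.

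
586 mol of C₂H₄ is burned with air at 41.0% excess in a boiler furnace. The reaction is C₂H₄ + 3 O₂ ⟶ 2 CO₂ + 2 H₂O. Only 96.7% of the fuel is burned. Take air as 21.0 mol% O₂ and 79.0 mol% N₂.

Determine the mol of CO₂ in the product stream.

1130 mol

Stoichiometric O₂ = 3 × 586 = 1758 mol; O₂ fed = 1758 × 1.410 = 2479 mol.
N₂ fed = 2479 × 79/21 = 9325 mol.
Fuel reacted = 0.967 × 586 → ξ = 566.7 mol.
Outlet (n = n₀ + ν ξ):
  C₂H₄: 586 − 1(566.7) = 19.34
  O₂: 2479 − 3(566.7) = 778.8
  N₂: 9325 (inert)
  CO₂: 0 + 2(566.7) = 1133
  H₂O: 0 + 2(566.7) = 1133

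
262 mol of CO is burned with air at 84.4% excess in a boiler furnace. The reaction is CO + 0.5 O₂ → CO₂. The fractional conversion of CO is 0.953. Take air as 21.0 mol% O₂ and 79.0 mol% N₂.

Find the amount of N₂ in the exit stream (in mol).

909 mol

Stoichiometric O₂ = 0.5 × 262 = 131 mol; O₂ fed = 131 × 1.844 = 241.6 mol.
N₂ fed = 241.6 × 79/21 = 908.7 mol.
Fuel reacted = 0.953 × 262 → ξ = 249.7 mol.
Outlet (n = n₀ + ν ξ):
  CO: 262 − 1(249.7) = 12.31
  O₂: 241.6 − 0.5(249.7) = 116.7
  N₂: 908.7 (inert)
  CO₂: 0 + 1(249.7) = 249.7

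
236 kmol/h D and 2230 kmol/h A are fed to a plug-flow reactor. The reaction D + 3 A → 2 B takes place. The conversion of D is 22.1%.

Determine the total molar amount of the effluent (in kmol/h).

D reacted = 0.221 × 236 = 52.16 kmol/h; ν_D = −1, so ξ = 52.16/1 = 52.16 kmol/h.
Outlet amounts (n = n₀ + ν ξ):
  D: 236 − 1(52.16) = 183.8
  A: 2230 − 3(52.16) = 2074
  B: 0 + 2(52.16) = 104.3
Total out = 183.8 + 2074 + 104.3 = 2362 kmol/h.

2360 kmol/h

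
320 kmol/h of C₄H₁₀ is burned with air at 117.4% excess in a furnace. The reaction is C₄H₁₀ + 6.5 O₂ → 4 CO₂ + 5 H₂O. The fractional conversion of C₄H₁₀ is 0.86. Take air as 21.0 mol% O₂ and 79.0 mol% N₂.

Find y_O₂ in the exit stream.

Stoichiometric O₂ = 6.5 × 320 = 2080 kmol/h; O₂ fed = 2080 × 2.174 = 4522 kmol/h.
N₂ fed = 4522 × 79/21 = 17010 kmol/h.
Fuel reacted = 0.86 × 320 → ξ = 275.2 kmol/h.
Outlet (n = n₀ + ν ξ):
  C₄H₁₀: 320 − 1(275.2) = 44.8
  O₂: 4522 − 6.5(275.2) = 2733
  N₂: 17010 (inert)
  CO₂: 0 + 4(275.2) = 1101
  H₂O: 0 + 5(275.2) = 1376
Total out = 22270 kmol/h; y_O₂ = 2733 / 22270 = 0.1227.

0.123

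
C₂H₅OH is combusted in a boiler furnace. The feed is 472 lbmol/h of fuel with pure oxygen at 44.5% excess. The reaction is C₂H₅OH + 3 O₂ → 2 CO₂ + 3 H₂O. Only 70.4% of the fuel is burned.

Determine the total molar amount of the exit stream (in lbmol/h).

Stoichiometric O₂ = 3 × 472 = 1416 lbmol/h; O₂ fed = 1416 × 1.445 = 2046 lbmol/h.
Fuel reacted = 0.704 × 472 → ξ = 332.3 lbmol/h.
Outlet (n = n₀ + ν ξ):
  C₂H₅OH: 472 − 1(332.3) = 139.7
  O₂: 2046 − 3(332.3) = 1049
  CO₂: 0 + 2(332.3) = 664.6
  H₂O: 0 + 3(332.3) = 996.9
Total out = 139.7 + 1049 + 664.6 + 996.9 = 2850 lbmol/h.

2850 lbmol/h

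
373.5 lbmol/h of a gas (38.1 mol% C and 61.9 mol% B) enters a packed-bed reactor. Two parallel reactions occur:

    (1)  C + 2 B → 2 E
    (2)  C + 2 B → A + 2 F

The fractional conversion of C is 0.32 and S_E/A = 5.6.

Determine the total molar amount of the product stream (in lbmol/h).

Conversion of C: C consumed = 0.32 × 142.3 = 45.54 lbmol/h = 1ξ₁ + 1ξ₂.
Selectivity: 2ξ₁ / (1ξ₂) = 5.6 → ξ₁ = 2.8 ξ₂.
Substitute: (1·2.8 + 1) ξ₂ = 45.54 → ξ₂ = 11.98 lbmol/h, ξ₁ = 33.55 lbmol/h.
Outlet amounts (n = n₀ + Σ ν·ξ):
  C: 142.3 − 1(33.55) − 1(11.98) = 96.77
  B: 231.2 − 2(33.55) − 2(11.98) = 140.1
  E: 0 + 2(33.55) = 67.11
  A: 0 + 1(11.98) = 11.98
  F: 0 + 2(11.98) = 23.97
Total out = 96.77 + 140.1 + 67.11 + 11.98 + 23.97 = 339.9 lbmol/h.

340 lbmol/h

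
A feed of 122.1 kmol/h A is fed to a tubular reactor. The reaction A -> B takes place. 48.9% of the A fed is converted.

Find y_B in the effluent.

0.489

A reacted = 0.489 × 122.1 = 59.71 kmol/h; ν_A = −1, so ξ = 59.71/1 = 59.71 kmol/h.
Outlet amounts (n = n₀ + ν ξ):
  A: 122.1 − 1(59.71) = 62.39
  B: 0 + 1(59.71) = 59.71
Total out = 122.1 kmol/h; y_B = 59.71 / 122.1 = 0.489.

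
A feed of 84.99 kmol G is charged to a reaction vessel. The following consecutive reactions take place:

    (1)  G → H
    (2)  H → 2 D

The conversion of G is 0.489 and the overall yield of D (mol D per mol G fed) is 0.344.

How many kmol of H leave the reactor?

26.9 kmol

Conversion of G: G consumed = 1ξ₁ = 0.489 × 84.99 → ξ₁ = 41.56 kmol.
Yield of D: 2ξ₂ / 84.99 = 0.344 → ξ₂ = 14.62 kmol.
Outlet amounts (n = n₀ + Σ ν·ξ):
  G: 84.99 − 1(41.56) = 43.43
  H: 0 + 1(41.56) − 1(14.62) = 26.94
  D: 0 + 2(14.62) = 29.24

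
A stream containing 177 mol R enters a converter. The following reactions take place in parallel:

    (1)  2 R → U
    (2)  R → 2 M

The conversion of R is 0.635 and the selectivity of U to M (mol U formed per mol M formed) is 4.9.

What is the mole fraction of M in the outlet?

0.0846

Conversion of R: R consumed = 0.635 × 177 = 112.4 mol = 2ξ₁ + 1ξ₂.
Selectivity: 1ξ₁ / (2ξ₂) = 4.9 → ξ₁ = 9.8 ξ₂.
Substitute: (2·9.8 + 1) ξ₂ = 112.4 → ξ₂ = 5.456 mol, ξ₁ = 53.47 mol.
Outlet amounts (n = n₀ + Σ ν·ξ):
  R: 177 − 2(53.47) − 1(5.456) = 64.61
  U: 0 + 1(53.47) = 53.47
  M: 0 + 2(5.456) = 10.91
Total out = 129 mol; y_M = 10.91 / 129 = 0.0846.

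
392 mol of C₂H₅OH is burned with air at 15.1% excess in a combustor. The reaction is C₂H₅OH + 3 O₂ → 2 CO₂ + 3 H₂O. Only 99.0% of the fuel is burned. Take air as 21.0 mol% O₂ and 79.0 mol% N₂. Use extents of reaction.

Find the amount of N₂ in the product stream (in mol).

Stoichiometric O₂ = 3 × 392 = 1176 mol; O₂ fed = 1176 × 1.151 = 1354 mol.
N₂ fed = 1354 × 79/21 = 5092 mol.
Fuel reacted = 0.99 × 392 → ξ = 388.1 mol.
Outlet (n = n₀ + ν ξ):
  C₂H₅OH: 392 − 1(388.1) = 3.92
  O₂: 1354 − 3(388.1) = 189.3
  N₂: 5092 (inert)
  CO₂: 0 + 2(388.1) = 776.2
  H₂O: 0 + 3(388.1) = 1164

5090 mol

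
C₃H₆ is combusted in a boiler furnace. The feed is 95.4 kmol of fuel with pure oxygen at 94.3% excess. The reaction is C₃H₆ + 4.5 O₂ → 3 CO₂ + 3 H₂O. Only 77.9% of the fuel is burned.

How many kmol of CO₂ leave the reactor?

Stoichiometric O₂ = 4.5 × 95.4 = 429.3 kmol; O₂ fed = 429.3 × 1.943 = 834.1 kmol.
Fuel reacted = 0.779 × 95.4 → ξ = 74.32 kmol.
Outlet (n = n₀ + ν ξ):
  C₃H₆: 95.4 − 1(74.32) = 21.08
  O₂: 834.1 − 4.5(74.32) = 499.7
  CO₂: 0 + 3(74.32) = 222.9
  H₂O: 0 + 3(74.32) = 222.9

223 kmol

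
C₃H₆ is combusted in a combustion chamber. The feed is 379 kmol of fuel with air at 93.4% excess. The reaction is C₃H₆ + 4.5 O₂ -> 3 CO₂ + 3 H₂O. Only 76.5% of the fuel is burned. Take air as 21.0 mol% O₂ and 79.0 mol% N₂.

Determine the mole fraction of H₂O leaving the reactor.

0.0536

Stoichiometric O₂ = 4.5 × 379 = 1706 kmol; O₂ fed = 1706 × 1.934 = 3298 kmol.
N₂ fed = 3298 × 79/21 = 12410 kmol.
Fuel reacted = 0.765 × 379 → ξ = 289.9 kmol.
Outlet (n = n₀ + ν ξ):
  C₃H₆: 379 − 1(289.9) = 89.06
  O₂: 3298 − 4.5(289.9) = 1994
  N₂: 12410 (inert)
  CO₂: 0 + 3(289.9) = 869.8
  H₂O: 0 + 3(289.9) = 869.8
Total out = 16230 kmol; y_H₂O = 869.8 / 16230 = 0.05359.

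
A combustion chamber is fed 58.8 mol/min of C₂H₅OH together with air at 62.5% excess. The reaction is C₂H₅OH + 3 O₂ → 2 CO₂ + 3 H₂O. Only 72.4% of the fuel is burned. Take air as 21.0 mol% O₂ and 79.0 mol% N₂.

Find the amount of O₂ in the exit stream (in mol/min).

159 mol/min

Stoichiometric O₂ = 3 × 58.8 = 176.4 mol/min; O₂ fed = 176.4 × 1.625 = 286.6 mol/min.
N₂ fed = 286.6 × 79/21 = 1078 mol/min.
Fuel reacted = 0.724 × 58.8 → ξ = 42.57 mol/min.
Outlet (n = n₀ + ν ξ):
  C₂H₅OH: 58.8 − 1(42.57) = 16.23
  O₂: 286.6 − 3(42.57) = 158.9
  N₂: 1078 (inert)
  CO₂: 0 + 2(42.57) = 85.14
  H₂O: 0 + 3(42.57) = 127.7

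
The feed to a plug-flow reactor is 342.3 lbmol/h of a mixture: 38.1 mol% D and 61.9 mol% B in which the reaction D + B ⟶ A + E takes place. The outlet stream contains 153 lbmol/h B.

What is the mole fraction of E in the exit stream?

For B: n = n₀ − 1ξ → 153 = 211.9 − 1ξ, giving ξ = 58.88 lbmol/h.
Outlet amounts (n = n₀ + ν ξ):
  D: 130.4 − 1(58.88) = 71.53
  B: 211.9 − 1(58.88) = 153
  A: 0 + 1(58.88) = 58.88
  E: 0 + 1(58.88) = 58.88
Total out = 342.3 lbmol/h; y_E = 58.88 / 342.3 = 0.172.

0.172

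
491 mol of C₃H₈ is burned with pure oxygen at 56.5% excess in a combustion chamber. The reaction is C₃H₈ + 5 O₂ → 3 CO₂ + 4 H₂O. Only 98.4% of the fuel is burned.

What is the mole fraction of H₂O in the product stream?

0.401

Stoichiometric O₂ = 5 × 491 = 2455 mol; O₂ fed = 2455 × 1.565 = 3842 mol.
Fuel reacted = 0.984 × 491 → ξ = 483.1 mol.
Outlet (n = n₀ + ν ξ):
  C₃H₈: 491 − 1(483.1) = 7.856
  O₂: 3842 − 5(483.1) = 1426
  CO₂: 0 + 3(483.1) = 1449
  H₂O: 0 + 4(483.1) = 1933
Total out = 4816 mol; y_H₂O = 1933 / 4816 = 0.4013.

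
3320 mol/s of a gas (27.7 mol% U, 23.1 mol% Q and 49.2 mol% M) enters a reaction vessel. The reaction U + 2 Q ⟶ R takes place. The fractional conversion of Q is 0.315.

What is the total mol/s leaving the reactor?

Q reacted = 0.315 × 766.9 = 241.6 mol/s; ν_Q = −2, so ξ = 241.6/2 = 120.8 mol/s.
Outlet amounts (n = n₀ + ν ξ):
  U: 919.6 − 1(120.8) = 798.9
  Q: 766.9 − 2(120.8) = 525.3
  R: 0 + 1(120.8) = 120.8
  M: 1633 (inert)
Total out = 798.9 + 525.3 + 120.8 + 1633 = 3078 mol/s.

3080 mol/s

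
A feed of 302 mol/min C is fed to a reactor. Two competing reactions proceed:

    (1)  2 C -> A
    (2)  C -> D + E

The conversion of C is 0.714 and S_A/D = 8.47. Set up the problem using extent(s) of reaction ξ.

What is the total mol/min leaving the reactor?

Conversion of C: C consumed = 0.714 × 302 = 215.6 mol/min = 2ξ₁ + 1ξ₂.
Selectivity: 1ξ₁ / (1ξ₂) = 8.47 → ξ₁ = 8.47 ξ₂.
Substitute: (2·8.47 + 1) ξ₂ = 215.6 → ξ₂ = 12.02 mol/min, ξ₁ = 101.8 mol/min.
Outlet amounts (n = n₀ + Σ ν·ξ):
  C: 302 − 2(101.8) − 1(12.02) = 86.37
  A: 0 + 1(101.8) = 101.8
  D: 0 + 1(12.02) = 12.02
  E: 0 + 1(12.02) = 12.02
Total out = 86.37 + 101.8 + 12.02 + 12.02 = 212.2 mol/min.

212 mol/min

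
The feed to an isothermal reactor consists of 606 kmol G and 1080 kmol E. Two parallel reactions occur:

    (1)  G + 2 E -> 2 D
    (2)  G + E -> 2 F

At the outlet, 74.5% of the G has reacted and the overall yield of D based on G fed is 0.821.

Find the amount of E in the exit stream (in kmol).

380 kmol

Yield of D: 2ξ₁ / 606 = 0.821 → ξ₁ = 248.8 kmol.
Conversion of G: 1ξ₁ + 1ξ₂ = 0.745 × 606 = 451.5 → ξ₂ = 202.7 kmol.
Outlet amounts (n = n₀ + Σ ν·ξ):
  G: 606 − 1(248.8) − 1(202.7) = 154.5
  E: 1080 − 2(248.8) − 1(202.7) = 379.8
  D: 0 + 2(248.8) = 497.5
  F: 0 + 2(202.7) = 405.4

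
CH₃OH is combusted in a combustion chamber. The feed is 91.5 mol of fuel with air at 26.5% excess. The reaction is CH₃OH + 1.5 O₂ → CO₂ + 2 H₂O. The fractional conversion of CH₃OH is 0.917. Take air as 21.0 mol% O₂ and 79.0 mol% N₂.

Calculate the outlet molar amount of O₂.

47.8 mol

Stoichiometric O₂ = 1.5 × 91.5 = 137.2 mol; O₂ fed = 137.2 × 1.265 = 173.6 mol.
N₂ fed = 173.6 × 79/21 = 653.1 mol.
Fuel reacted = 0.917 × 91.5 → ξ = 83.91 mol.
Outlet (n = n₀ + ν ξ):
  CH₃OH: 91.5 − 1(83.91) = 7.594
  O₂: 173.6 − 1.5(83.91) = 47.76
  N₂: 653.1 (inert)
  CO₂: 0 + 1(83.91) = 83.91
  H₂O: 0 + 2(83.91) = 167.8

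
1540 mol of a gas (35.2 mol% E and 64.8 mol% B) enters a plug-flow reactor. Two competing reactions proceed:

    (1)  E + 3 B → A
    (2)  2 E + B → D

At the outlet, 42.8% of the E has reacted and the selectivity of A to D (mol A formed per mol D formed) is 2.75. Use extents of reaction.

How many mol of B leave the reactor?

Conversion of E: E consumed = 0.428 × 542.1 = 232 mol = 1ξ₁ + 2ξ₂.
Selectivity: 1ξ₁ / (1ξ₂) = 2.75 → ξ₁ = 2.75 ξ₂.
Substitute: (1·2.75 + 2) ξ₂ = 232 → ξ₂ = 48.84 mol, ξ₁ = 134.3 mol.
Outlet amounts (n = n₀ + Σ ν·ξ):
  E: 542.1 − 1(134.3) − 2(48.84) = 310.1
  B: 997.9 − 3(134.3) − 1(48.84) = 546.1
  A: 0 + 1(134.3) = 134.3
  D: 0 + 1(48.84) = 48.84

546 mol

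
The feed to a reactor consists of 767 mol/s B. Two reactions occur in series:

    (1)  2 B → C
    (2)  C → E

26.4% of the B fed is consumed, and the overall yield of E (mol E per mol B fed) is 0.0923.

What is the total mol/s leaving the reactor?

666 mol/s

Conversion of B: B consumed = 2ξ₁ = 0.264 × 767 → ξ₁ = 101.2 mol/s.
Yield of E: 1ξ₂ / 767 = 0.0923 → ξ₂ = 70.79 mol/s.
Outlet amounts (n = n₀ + Σ ν·ξ):
  B: 767 − 2(101.2) = 564.5
  C: 0 + 1(101.2) − 1(70.79) = 30.45
  E: 0 + 1(70.79) = 70.79
Total out = 564.5 + 30.45 + 70.79 = 665.8 mol/s.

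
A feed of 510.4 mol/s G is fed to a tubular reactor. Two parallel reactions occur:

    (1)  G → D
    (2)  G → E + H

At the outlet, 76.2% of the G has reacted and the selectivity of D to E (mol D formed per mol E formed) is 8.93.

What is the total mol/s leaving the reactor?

Conversion of G: G consumed = 0.762 × 510.4 = 388.9 mol/s = 1ξ₁ + 1ξ₂.
Selectivity: 1ξ₁ / (1ξ₂) = 8.93 → ξ₁ = 8.93 ξ₂.
Substitute: (1·8.93 + 1) ξ₂ = 388.9 → ξ₂ = 39.17 mol/s, ξ₁ = 349.8 mol/s.
Outlet amounts (n = n₀ + Σ ν·ξ):
  G: 510.4 − 1(349.8) − 1(39.17) = 121.5
  D: 0 + 1(349.8) = 349.8
  E: 0 + 1(39.17) = 39.17
  H: 0 + 1(39.17) = 39.17
Total out = 121.5 + 349.8 + 39.17 + 39.17 = 549.6 mol/s.

550 mol/s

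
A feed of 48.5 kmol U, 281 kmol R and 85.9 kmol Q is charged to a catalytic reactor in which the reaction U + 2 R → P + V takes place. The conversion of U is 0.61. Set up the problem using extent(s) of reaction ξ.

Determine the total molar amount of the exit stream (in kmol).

386 kmol

U reacted = 0.61 × 48.5 = 29.59 kmol; ν_U = −1, so ξ = 29.59/1 = 29.59 kmol.
Outlet amounts (n = n₀ + ν ξ):
  U: 48.5 − 1(29.59) = 18.91
  R: 281 − 2(29.59) = 221.8
  P: 0 + 1(29.59) = 29.59
  V: 0 + 1(29.59) = 29.59
  Q: 85.9 (inert)
Total out = 18.91 + 221.8 + 29.59 + 29.59 + 85.9 = 385.8 kmol.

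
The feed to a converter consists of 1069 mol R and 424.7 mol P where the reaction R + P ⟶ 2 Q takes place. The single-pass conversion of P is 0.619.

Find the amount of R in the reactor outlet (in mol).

P reacted = 0.619 × 424.7 = 262.9 mol; ν_P = −1, so ξ = 262.9/1 = 262.9 mol.
Outlet amounts (n = n₀ + ν ξ):
  R: 1069 − 1(262.9) = 806.1
  P: 424.7 − 1(262.9) = 161.8
  Q: 0 + 2(262.9) = 525.8

806 mol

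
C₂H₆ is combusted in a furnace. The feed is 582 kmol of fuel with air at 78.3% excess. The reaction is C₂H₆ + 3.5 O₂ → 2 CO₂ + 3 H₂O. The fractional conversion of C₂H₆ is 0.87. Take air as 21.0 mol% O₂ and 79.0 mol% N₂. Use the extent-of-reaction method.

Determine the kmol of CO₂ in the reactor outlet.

Stoichiometric O₂ = 3.5 × 582 = 2037 kmol; O₂ fed = 2037 × 1.783 = 3632 kmol.
N₂ fed = 3632 × 79/21 = 13660 kmol.
Fuel reacted = 0.87 × 582 → ξ = 506.3 kmol.
Outlet (n = n₀ + ν ξ):
  C₂H₆: 582 − 1(506.3) = 75.66
  O₂: 3632 − 3.5(506.3) = 1860
  N₂: 13660 (inert)
  CO₂: 0 + 2(506.3) = 1013
  H₂O: 0 + 3(506.3) = 1519

1010 kmol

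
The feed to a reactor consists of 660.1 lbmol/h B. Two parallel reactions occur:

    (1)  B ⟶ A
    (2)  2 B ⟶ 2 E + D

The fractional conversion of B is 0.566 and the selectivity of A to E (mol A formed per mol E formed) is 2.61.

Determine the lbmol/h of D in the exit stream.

51.7 lbmol/h

Conversion of B: B consumed = 0.566 × 660.1 = 373.6 lbmol/h = 1ξ₁ + 2ξ₂.
Selectivity: 1ξ₁ / (2ξ₂) = 2.61 → ξ₁ = 5.22 ξ₂.
Substitute: (1·5.22 + 2) ξ₂ = 373.6 → ξ₂ = 51.75 lbmol/h, ξ₁ = 270.1 lbmol/h.
Outlet amounts (n = n₀ + Σ ν·ξ):
  B: 660.1 − 1(270.1) − 2(51.75) = 286.5
  A: 0 + 1(270.1) = 270.1
  E: 0 + 2(51.75) = 103.5
  D: 0 + 1(51.75) = 51.75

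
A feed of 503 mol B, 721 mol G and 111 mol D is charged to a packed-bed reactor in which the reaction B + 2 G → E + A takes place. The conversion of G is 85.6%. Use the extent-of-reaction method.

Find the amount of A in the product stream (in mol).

309 mol

G reacted = 0.856 × 721 = 617.2 mol; ν_G = −2, so ξ = 617.2/2 = 308.6 mol.
Outlet amounts (n = n₀ + ν ξ):
  B: 503 − 1(308.6) = 194.4
  G: 721 − 2(308.6) = 103.8
  E: 0 + 1(308.6) = 308.6
  A: 0 + 1(308.6) = 308.6
  D: 111 (inert)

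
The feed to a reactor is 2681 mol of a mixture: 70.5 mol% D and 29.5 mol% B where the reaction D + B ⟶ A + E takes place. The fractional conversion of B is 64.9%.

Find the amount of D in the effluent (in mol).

1380 mol

B reacted = 0.649 × 790.9 = 513.3 mol; ν_B = −1, so ξ = 513.3/1 = 513.3 mol.
Outlet amounts (n = n₀ + ν ξ):
  D: 1890 − 1(513.3) = 1377
  B: 790.9 − 1(513.3) = 277.6
  A: 0 + 1(513.3) = 513.3
  E: 0 + 1(513.3) = 513.3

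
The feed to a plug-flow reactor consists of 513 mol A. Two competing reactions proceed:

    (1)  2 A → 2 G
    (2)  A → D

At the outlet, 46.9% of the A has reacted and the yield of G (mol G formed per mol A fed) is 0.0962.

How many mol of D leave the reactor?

Yield of G: 2ξ₁ / 513 = 0.0962 → ξ₁ = 24.68 mol.
Conversion of A: 2ξ₁ + 1ξ₂ = 0.469 × 513 = 240.6 → ξ₂ = 191.2 mol.
Outlet amounts (n = n₀ + Σ ν·ξ):
  A: 513 − 2(24.68) − 1(191.2) = 272.4
  G: 0 + 2(24.68) = 49.35
  D: 0 + 1(191.2) = 191.2

191 mol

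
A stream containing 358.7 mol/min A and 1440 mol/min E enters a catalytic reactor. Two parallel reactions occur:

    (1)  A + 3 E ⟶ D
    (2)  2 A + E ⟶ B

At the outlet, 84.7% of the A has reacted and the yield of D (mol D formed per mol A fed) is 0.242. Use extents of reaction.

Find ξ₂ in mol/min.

Yield of D: 1ξ₁ / 358.7 = 0.242 → ξ₁ = 86.81 mol/min.
Conversion of A: 1ξ₁ + 2ξ₂ = 0.847 × 358.7 = 303.8 → ξ₂ = 108.5 mol/min.
Outlet amounts (n = n₀ + Σ ν·ξ):
  A: 358.7 − 1(86.81) − 2(108.5) = 54.88
  E: 1440 − 3(86.81) − 1(108.5) = 1071
  D: 0 + 1(86.81) = 86.81
  B: 0 + 1(108.5) = 108.5

ξ₂ = 109 mol/min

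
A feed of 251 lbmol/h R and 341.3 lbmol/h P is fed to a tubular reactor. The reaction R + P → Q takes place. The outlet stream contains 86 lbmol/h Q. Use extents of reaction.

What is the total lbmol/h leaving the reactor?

For Q: n = n₀ + 1ξ → 86 = 0 + 1ξ, giving ξ = 86 lbmol/h.
Outlet amounts (n = n₀ + ν ξ):
  R: 251 − 1(86) = 165
  P: 341.3 − 1(86) = 255.3
  Q: 0 + 1(86) = 86
Total out = 165 + 255.3 + 86 = 506.3 lbmol/h.

506 lbmol/h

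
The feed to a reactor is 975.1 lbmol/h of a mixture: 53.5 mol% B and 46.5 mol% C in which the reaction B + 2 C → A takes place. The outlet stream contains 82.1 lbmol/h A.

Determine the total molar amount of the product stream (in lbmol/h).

For A: n = n₀ + 1ξ → 82.1 = 0 + 1ξ, giving ξ = 82.1 lbmol/h.
Outlet amounts (n = n₀ + ν ξ):
  B: 521.7 − 1(82.1) = 439.6
  C: 453.4 − 2(82.1) = 289.2
  A: 0 + 1(82.1) = 82.1
Total out = 439.6 + 289.2 + 82.1 = 810.9 lbmol/h.

811 lbmol/h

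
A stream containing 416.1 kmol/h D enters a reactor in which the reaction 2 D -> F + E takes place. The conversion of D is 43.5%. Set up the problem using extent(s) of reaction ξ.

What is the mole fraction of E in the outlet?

D reacted = 0.435 × 416.1 = 181 kmol/h; ν_D = −2, so ξ = 181/2 = 90.5 kmol/h.
Outlet amounts (n = n₀ + ν ξ):
  D: 416.1 − 2(90.5) = 235.1
  F: 0 + 1(90.5) = 90.5
  E: 0 + 1(90.5) = 90.5
Total out = 416.1 kmol/h; y_E = 90.5 / 416.1 = 0.2175.

0.217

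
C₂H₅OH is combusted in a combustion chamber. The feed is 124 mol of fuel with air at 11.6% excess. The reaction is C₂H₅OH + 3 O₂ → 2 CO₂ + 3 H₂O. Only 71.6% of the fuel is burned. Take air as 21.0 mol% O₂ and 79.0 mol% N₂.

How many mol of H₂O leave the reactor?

Stoichiometric O₂ = 3 × 124 = 372 mol; O₂ fed = 372 × 1.116 = 415.2 mol.
N₂ fed = 415.2 × 79/21 = 1562 mol.
Fuel reacted = 0.716 × 124 → ξ = 88.78 mol.
Outlet (n = n₀ + ν ξ):
  C₂H₅OH: 124 − 1(88.78) = 35.22
  O₂: 415.2 − 3(88.78) = 148.8
  N₂: 1562 (inert)
  CO₂: 0 + 2(88.78) = 177.6
  H₂O: 0 + 3(88.78) = 266.4

266 mol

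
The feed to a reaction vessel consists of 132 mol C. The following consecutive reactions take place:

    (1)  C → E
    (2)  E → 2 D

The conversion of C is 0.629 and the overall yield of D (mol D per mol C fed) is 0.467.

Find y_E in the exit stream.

Conversion of C: C consumed = 1ξ₁ = 0.629 × 132 → ξ₁ = 83.03 mol.
Yield of D: 2ξ₂ / 132 = 0.467 → ξ₂ = 30.82 mol.
Outlet amounts (n = n₀ + Σ ν·ξ):
  C: 132 − 1(83.03) = 48.97
  E: 0 + 1(83.03) − 1(30.82) = 52.21
  D: 0 + 2(30.82) = 61.64
Total out = 162.8 mol; y_E = 52.21 / 162.8 = 0.3206.

0.321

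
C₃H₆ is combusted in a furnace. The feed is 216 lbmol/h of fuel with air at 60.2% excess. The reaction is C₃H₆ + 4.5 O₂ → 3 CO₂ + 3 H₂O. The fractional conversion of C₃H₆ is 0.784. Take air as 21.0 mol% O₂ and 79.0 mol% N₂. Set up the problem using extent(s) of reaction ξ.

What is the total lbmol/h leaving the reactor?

7720 lbmol/h

Stoichiometric O₂ = 4.5 × 216 = 972 lbmol/h; O₂ fed = 972 × 1.602 = 1557 lbmol/h.
N₂ fed = 1557 × 79/21 = 5858 lbmol/h.
Fuel reacted = 0.784 × 216 → ξ = 169.3 lbmol/h.
Outlet (n = n₀ + ν ξ):
  C₃H₆: 216 − 1(169.3) = 46.66
  O₂: 1557 − 4.5(169.3) = 795.1
  N₂: 5858 (inert)
  CO₂: 0 + 3(169.3) = 508
  H₂O: 0 + 3(169.3) = 508
Total out = 46.66 + 795.1 + 5858 + 508 + 508 = 7716 lbmol/h.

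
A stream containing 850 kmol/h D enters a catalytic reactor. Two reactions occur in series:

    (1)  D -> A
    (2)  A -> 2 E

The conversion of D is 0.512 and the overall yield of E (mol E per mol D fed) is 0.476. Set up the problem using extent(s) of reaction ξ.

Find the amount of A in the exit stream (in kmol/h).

233 kmol/h

Conversion of D: D consumed = 1ξ₁ = 0.512 × 850 → ξ₁ = 435.2 kmol/h.
Yield of E: 2ξ₂ / 850 = 0.476 → ξ₂ = 202.3 kmol/h.
Outlet amounts (n = n₀ + Σ ν·ξ):
  D: 850 − 1(435.2) = 414.8
  A: 0 + 1(435.2) − 1(202.3) = 232.9
  E: 0 + 2(202.3) = 404.6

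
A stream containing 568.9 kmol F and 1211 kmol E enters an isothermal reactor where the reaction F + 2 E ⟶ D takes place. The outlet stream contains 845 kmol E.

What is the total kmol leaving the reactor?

For E: n = n₀ − 2ξ → 845 = 1211 − 2ξ, giving ξ = 183 kmol.
Outlet amounts (n = n₀ + ν ξ):
  F: 568.9 − 1(183) = 385.9
  E: 1211 − 2(183) = 845
  D: 0 + 1(183) = 183
Total out = 385.9 + 845 + 183 = 1414 kmol.

1410 kmol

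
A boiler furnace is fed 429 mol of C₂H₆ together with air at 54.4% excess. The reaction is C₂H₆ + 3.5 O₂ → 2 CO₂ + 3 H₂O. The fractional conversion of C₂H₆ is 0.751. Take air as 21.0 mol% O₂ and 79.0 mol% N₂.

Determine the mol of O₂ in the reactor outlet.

1190 mol

Stoichiometric O₂ = 3.5 × 429 = 1502 mol; O₂ fed = 1502 × 1.544 = 2318 mol.
N₂ fed = 2318 × 79/21 = 8721 mol.
Fuel reacted = 0.751 × 429 → ξ = 322.2 mol.
Outlet (n = n₀ + ν ξ):
  C₂H₆: 429 − 1(322.2) = 106.8
  O₂: 2318 − 3.5(322.2) = 1191
  N₂: 8721 (inert)
  CO₂: 0 + 2(322.2) = 644.4
  H₂O: 0 + 3(322.2) = 966.5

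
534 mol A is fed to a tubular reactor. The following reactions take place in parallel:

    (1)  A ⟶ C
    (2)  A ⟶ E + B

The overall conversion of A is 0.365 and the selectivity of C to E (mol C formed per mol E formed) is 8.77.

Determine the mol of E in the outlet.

Conversion of A: A consumed = 0.365 × 534 = 194.9 mol = 1ξ₁ + 1ξ₂.
Selectivity: 1ξ₁ / (1ξ₂) = 8.77 → ξ₁ = 8.77 ξ₂.
Substitute: (1·8.77 + 1) ξ₂ = 194.9 → ξ₂ = 19.95 mol, ξ₁ = 175 mol.
Outlet amounts (n = n₀ + Σ ν·ξ):
  A: 534 − 1(175) − 1(19.95) = 339.1
  C: 0 + 1(175) = 175
  E: 0 + 1(19.95) = 19.95
  B: 0 + 1(19.95) = 19.95

19.9 mol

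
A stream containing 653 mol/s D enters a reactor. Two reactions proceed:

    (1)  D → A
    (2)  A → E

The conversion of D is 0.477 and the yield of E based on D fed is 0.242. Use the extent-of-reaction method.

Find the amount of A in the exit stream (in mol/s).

153 mol/s

Conversion of D: D consumed = 1ξ₁ = 0.477 × 653 → ξ₁ = 311.5 mol/s.
Yield of E: 1ξ₂ / 653 = 0.242 → ξ₂ = 158 mol/s.
Outlet amounts (n = n₀ + Σ ν·ξ):
  D: 653 − 1(311.5) = 341.5
  A: 0 + 1(311.5) − 1(158) = 153.5
  E: 0 + 1(158) = 158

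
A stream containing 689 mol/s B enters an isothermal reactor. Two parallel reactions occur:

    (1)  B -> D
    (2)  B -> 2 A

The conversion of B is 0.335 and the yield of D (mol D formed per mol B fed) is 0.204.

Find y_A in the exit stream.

Yield of D: 1ξ₁ / 689 = 0.204 → ξ₁ = 140.6 mol/s.
Conversion of B: 1ξ₁ + 1ξ₂ = 0.335 × 689 = 230.8 → ξ₂ = 90.26 mol/s.
Outlet amounts (n = n₀ + Σ ν·ξ):
  B: 689 − 1(140.6) − 1(90.26) = 458.2
  D: 0 + 1(140.6) = 140.6
  A: 0 + 2(90.26) = 180.5
Total out = 779.3 mol/s; y_A = 180.5 / 779.3 = 0.2317.

0.232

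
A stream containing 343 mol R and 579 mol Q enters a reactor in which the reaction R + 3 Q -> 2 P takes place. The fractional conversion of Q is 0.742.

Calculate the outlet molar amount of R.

Q reacted = 0.742 × 579 = 429.6 mol; ν_Q = −3, so ξ = 429.6/3 = 143.2 mol.
Outlet amounts (n = n₀ + ν ξ):
  R: 343 − 1(143.2) = 199.8
  Q: 579 − 3(143.2) = 149.4
  P: 0 + 2(143.2) = 286.4

200 mol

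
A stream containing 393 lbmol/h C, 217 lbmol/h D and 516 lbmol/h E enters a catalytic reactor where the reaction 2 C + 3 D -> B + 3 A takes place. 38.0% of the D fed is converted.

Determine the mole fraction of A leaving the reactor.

0.0751

D reacted = 0.38 × 217 = 82.46 lbmol/h; ν_D = −3, so ξ = 82.46/3 = 27.49 lbmol/h.
Outlet amounts (n = n₀ + ν ξ):
  C: 393 − 2(27.49) = 338
  D: 217 − 3(27.49) = 134.5
  B: 0 + 1(27.49) = 27.49
  A: 0 + 3(27.49) = 82.46
  E: 516 (inert)
Total out = 1099 lbmol/h; y_A = 82.46 / 1099 = 0.07507.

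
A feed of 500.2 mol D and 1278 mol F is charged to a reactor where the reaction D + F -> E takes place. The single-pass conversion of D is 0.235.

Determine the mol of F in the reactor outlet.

1160 mol

D reacted = 0.235 × 500.2 = 117.5 mol; ν_D = −1, so ξ = 117.5/1 = 117.5 mol.
Outlet amounts (n = n₀ + ν ξ):
  D: 500.2 − 1(117.5) = 382.7
  F: 1278 − 1(117.5) = 1160
  E: 0 + 1(117.5) = 117.5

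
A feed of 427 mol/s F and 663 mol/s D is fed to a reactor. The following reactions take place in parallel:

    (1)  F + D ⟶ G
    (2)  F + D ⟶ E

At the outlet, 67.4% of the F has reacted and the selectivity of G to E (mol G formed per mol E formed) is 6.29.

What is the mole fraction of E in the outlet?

0.0492

Conversion of F: F consumed = 0.674 × 427 = 287.8 mol/s = 1ξ₁ + 1ξ₂.
Selectivity: 1ξ₁ / (1ξ₂) = 6.29 → ξ₁ = 6.29 ξ₂.
Substitute: (1·6.29 + 1) ξ₂ = 287.8 → ξ₂ = 39.48 mol/s, ξ₁ = 248.3 mol/s.
Outlet amounts (n = n₀ + Σ ν·ξ):
  F: 427 − 1(248.3) − 1(39.48) = 139.2
  D: 663 − 1(248.3) − 1(39.48) = 375.2
  G: 0 + 1(248.3) = 248.3
  E: 0 + 1(39.48) = 39.48
Total out = 802.2 mol/s; y_E = 39.48 / 802.2 = 0.04921.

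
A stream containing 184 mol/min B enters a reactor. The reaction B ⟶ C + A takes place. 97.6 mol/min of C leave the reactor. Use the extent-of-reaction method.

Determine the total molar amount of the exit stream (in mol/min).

For C: n = n₀ + 1ξ → 97.6 = 0 + 1ξ, giving ξ = 97.6 mol/min.
Outlet amounts (n = n₀ + ν ξ):
  B: 184 − 1(97.6) = 86.4
  C: 0 + 1(97.6) = 97.6
  A: 0 + 1(97.6) = 97.6
Total out = 86.4 + 97.6 + 97.6 = 281.6 mol/min.

282 mol/min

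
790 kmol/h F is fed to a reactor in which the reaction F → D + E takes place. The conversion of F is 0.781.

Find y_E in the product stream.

0.439

F reacted = 0.781 × 790 = 617 kmol/h; ν_F = −1, so ξ = 617/1 = 617 kmol/h.
Outlet amounts (n = n₀ + ν ξ):
  F: 790 − 1(617) = 173
  D: 0 + 1(617) = 617
  E: 0 + 1(617) = 617
Total out = 1407 kmol/h; y_E = 617 / 1407 = 0.4385.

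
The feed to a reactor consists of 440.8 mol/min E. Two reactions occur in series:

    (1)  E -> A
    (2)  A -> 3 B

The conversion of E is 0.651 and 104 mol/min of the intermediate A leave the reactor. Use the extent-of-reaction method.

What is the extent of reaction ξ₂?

ξ₂ = 183 mol/min

Conversion of E: E consumed = 1ξ₁ = 0.651 × 440.8 → ξ₁ = 287 mol/min.
A balance: n_A = 0 + 1ξ₁ − 1ξ₂ = 104 → ξ₂ = (1·287 − 104)/1 = 183 mol/min.
Outlet amounts (n = n₀ + Σ ν·ξ):
  E: 440.8 − 1(287) = 153.8
  A: 0 + 1(287) − 1(183) = 104
  B: 0 + 3(183) = 548.9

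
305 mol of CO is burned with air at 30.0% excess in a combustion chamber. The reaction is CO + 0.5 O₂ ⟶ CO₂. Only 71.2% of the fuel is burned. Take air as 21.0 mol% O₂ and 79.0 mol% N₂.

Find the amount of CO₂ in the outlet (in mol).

217 mol

Stoichiometric O₂ = 0.5 × 305 = 152.5 mol; O₂ fed = 152.5 × 1.300 = 198.2 mol.
N₂ fed = 198.2 × 79/21 = 745.8 mol.
Fuel reacted = 0.712 × 305 → ξ = 217.2 mol.
Outlet (n = n₀ + ν ξ):
  CO: 305 − 1(217.2) = 87.84
  O₂: 198.2 − 0.5(217.2) = 89.67
  N₂: 745.8 (inert)
  CO₂: 0 + 1(217.2) = 217.2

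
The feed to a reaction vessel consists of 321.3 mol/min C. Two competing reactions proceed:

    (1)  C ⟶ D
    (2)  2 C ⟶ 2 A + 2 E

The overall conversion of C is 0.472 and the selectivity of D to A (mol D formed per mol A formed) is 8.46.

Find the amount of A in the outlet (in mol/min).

Conversion of C: C consumed = 0.472 × 321.3 = 151.7 mol/min = 1ξ₁ + 2ξ₂.
Selectivity: 1ξ₁ / (2ξ₂) = 8.46 → ξ₁ = 16.92 ξ₂.
Substitute: (1·16.92 + 2) ξ₂ = 151.7 → ξ₂ = 8.016 mol/min, ξ₁ = 135.6 mol/min.
Outlet amounts (n = n₀ + Σ ν·ξ):
  C: 321.3 − 1(135.6) − 2(8.016) = 169.6
  D: 0 + 1(135.6) = 135.6
  A: 0 + 2(8.016) = 16.03
  E: 0 + 2(8.016) = 16.03

16 mol/min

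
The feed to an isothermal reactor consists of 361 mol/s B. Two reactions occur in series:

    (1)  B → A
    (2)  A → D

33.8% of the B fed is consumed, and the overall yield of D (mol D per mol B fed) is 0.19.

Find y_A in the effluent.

Conversion of B: B consumed = 1ξ₁ = 0.338 × 361 → ξ₁ = 122 mol/s.
Yield of D: 1ξ₂ / 361 = 0.19 → ξ₂ = 68.59 mol/s.
Outlet amounts (n = n₀ + Σ ν·ξ):
  B: 361 − 1(122) = 239
  A: 0 + 1(122) − 1(68.59) = 53.43
  D: 0 + 1(68.59) = 68.59
Total out = 361 mol/s; y_A = 53.43 / 361 = 0.148.

0.148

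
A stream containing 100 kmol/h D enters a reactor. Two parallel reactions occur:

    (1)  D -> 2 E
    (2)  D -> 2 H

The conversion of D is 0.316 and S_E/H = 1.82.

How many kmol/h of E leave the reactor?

40.8 kmol/h

Conversion of D: D consumed = 0.316 × 100 = 31.6 kmol/h = 1ξ₁ + 1ξ₂.
Selectivity: 2ξ₁ / (2ξ₂) = 1.82 → ξ₁ = 1.82 ξ₂.
Substitute: (1·1.82 + 1) ξ₂ = 31.6 → ξ₂ = 11.21 kmol/h, ξ₁ = 20.39 kmol/h.
Outlet amounts (n = n₀ + Σ ν·ξ):
  D: 100 − 1(20.39) − 1(11.21) = 68.4
  E: 0 + 2(20.39) = 40.79
  H: 0 + 2(11.21) = 22.41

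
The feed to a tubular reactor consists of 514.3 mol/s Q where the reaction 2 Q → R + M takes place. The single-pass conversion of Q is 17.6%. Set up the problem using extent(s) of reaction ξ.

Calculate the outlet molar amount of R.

Q reacted = 0.176 × 514.3 = 90.52 mol/s; ν_Q = −2, so ξ = 90.52/2 = 45.26 mol/s.
Outlet amounts (n = n₀ + ν ξ):
  Q: 514.3 − 2(45.26) = 423.8
  R: 0 + 1(45.26) = 45.26
  M: 0 + 1(45.26) = 45.26

45.3 mol/s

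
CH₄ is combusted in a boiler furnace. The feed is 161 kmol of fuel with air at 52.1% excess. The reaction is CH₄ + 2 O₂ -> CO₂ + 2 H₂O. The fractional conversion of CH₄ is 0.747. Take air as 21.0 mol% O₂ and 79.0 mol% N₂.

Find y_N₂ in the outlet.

0.739

Stoichiometric O₂ = 2 × 161 = 322 kmol; O₂ fed = 322 × 1.521 = 489.8 kmol.
N₂ fed = 489.8 × 79/21 = 1842 kmol.
Fuel reacted = 0.747 × 161 → ξ = 120.3 kmol.
Outlet (n = n₀ + ν ξ):
  CH₄: 161 − 1(120.3) = 40.73
  O₂: 489.8 − 2(120.3) = 249.2
  N₂: 1842 (inert)
  CO₂: 0 + 1(120.3) = 120.3
  H₂O: 0 + 2(120.3) = 240.5
Total out = 2493 kmol; y_N₂ = 1842 / 2493 = 0.739.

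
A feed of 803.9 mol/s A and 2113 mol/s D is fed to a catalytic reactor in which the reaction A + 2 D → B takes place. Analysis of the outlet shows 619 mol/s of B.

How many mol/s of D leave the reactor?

875 mol/s

For B: n = n₀ + 1ξ → 619 = 0 + 1ξ, giving ξ = 619 mol/s.
Outlet amounts (n = n₀ + ν ξ):
  A: 803.9 − 1(619) = 184.9
  D: 2113 − 2(619) = 875
  B: 0 + 1(619) = 619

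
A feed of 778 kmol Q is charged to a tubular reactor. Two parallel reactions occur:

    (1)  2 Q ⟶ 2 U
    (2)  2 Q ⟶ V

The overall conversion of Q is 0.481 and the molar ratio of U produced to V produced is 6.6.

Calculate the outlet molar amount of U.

Conversion of Q: Q consumed = 0.481 × 778 = 374.2 kmol = 2ξ₁ + 2ξ₂.
Selectivity: 2ξ₁ / (1ξ₂) = 6.6 → ξ₁ = 3.3 ξ₂.
Substitute: (2·3.3 + 2) ξ₂ = 374.2 → ξ₂ = 43.51 kmol, ξ₁ = 143.6 kmol.
Outlet amounts (n = n₀ + Σ ν·ξ):
  Q: 778 − 2(143.6) − 2(43.51) = 403.8
  U: 0 + 2(143.6) = 287.2
  V: 0 + 1(43.51) = 43.51

287 kmol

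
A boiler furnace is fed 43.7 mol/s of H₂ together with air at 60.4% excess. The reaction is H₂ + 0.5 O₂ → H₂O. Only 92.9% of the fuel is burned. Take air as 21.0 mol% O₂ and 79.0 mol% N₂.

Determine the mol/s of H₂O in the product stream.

40.6 mol/s

Stoichiometric O₂ = 0.5 × 43.7 = 21.85 mol/s; O₂ fed = 21.85 × 1.604 = 35.05 mol/s.
N₂ fed = 35.05 × 79/21 = 131.8 mol/s.
Fuel reacted = 0.929 × 43.7 → ξ = 40.6 mol/s.
Outlet (n = n₀ + ν ξ):
  H₂: 43.7 − 1(40.6) = 3.103
  O₂: 35.05 − 0.5(40.6) = 14.75
  N₂: 131.8 (inert)
  H₂O: 0 + 1(40.6) = 40.6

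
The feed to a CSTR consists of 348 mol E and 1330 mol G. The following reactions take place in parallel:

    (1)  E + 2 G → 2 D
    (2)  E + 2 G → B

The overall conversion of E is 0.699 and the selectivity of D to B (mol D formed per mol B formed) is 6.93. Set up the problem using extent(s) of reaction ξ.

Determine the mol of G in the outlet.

Conversion of E: E consumed = 0.699 × 348 = 243.3 mol = 1ξ₁ + 1ξ₂.
Selectivity: 2ξ₁ / (1ξ₂) = 6.93 → ξ₁ = 3.465 ξ₂.
Substitute: (1·3.465 + 1) ξ₂ = 243.3 → ξ₂ = 54.48 mol, ξ₁ = 188.8 mol.
Outlet amounts (n = n₀ + Σ ν·ξ):
  E: 348 − 1(188.8) − 1(54.48) = 104.7
  G: 1330 − 2(188.8) − 2(54.48) = 843.5
  D: 0 + 2(188.8) = 377.5
  B: 0 + 1(54.48) = 54.48

843 mol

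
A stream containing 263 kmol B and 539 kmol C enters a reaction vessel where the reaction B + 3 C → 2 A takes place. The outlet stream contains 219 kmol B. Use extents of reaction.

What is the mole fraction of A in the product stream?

For B: n = n₀ − 1ξ → 219 = 263 − 1ξ, giving ξ = 44 kmol.
Outlet amounts (n = n₀ + ν ξ):
  B: 263 − 1(44) = 219
  C: 539 − 3(44) = 407
  A: 0 + 2(44) = 88
Total out = 714 kmol; y_A = 88 / 714 = 0.1232.

0.123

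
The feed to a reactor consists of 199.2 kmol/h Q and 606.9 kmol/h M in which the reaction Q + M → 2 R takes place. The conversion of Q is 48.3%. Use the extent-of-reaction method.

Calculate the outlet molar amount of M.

Q reacted = 0.483 × 199.2 = 96.21 kmol/h; ν_Q = −1, so ξ = 96.21/1 = 96.21 kmol/h.
Outlet amounts (n = n₀ + ν ξ):
  Q: 199.2 − 1(96.21) = 103
  M: 606.9 − 1(96.21) = 510.7
  R: 0 + 2(96.21) = 192.4

511 kmol/h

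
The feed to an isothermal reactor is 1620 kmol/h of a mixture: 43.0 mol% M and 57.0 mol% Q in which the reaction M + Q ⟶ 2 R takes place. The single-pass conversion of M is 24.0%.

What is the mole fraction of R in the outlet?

M reacted = 0.24 × 696.6 = 167.2 kmol/h; ν_M = −1, so ξ = 167.2/1 = 167.2 kmol/h.
Outlet amounts (n = n₀ + ν ξ):
  M: 696.6 − 1(167.2) = 529.4
  Q: 923.4 − 1(167.2) = 756.2
  R: 0 + 2(167.2) = 334.4
Total out = 1620 kmol/h; y_R = 334.4 / 1620 = 0.2064.

0.206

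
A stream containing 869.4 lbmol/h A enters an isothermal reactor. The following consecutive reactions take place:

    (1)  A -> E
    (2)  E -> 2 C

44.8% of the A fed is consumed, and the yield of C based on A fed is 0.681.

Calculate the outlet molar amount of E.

93.5 lbmol/h

Conversion of A: A consumed = 1ξ₁ = 0.448 × 869.4 → ξ₁ = 389.5 lbmol/h.
Yield of C: 2ξ₂ / 869.4 = 0.681 → ξ₂ = 296 lbmol/h.
Outlet amounts (n = n₀ + Σ ν·ξ):
  A: 869.4 − 1(389.5) = 479.9
  E: 0 + 1(389.5) − 1(296) = 93.46
  C: 0 + 2(296) = 592.1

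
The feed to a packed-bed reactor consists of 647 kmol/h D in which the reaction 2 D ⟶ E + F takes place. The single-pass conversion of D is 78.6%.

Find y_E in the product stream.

0.393

D reacted = 0.786 × 647 = 508.5 kmol/h; ν_D = −2, so ξ = 508.5/2 = 254.3 kmol/h.
Outlet amounts (n = n₀ + ν ξ):
  D: 647 − 2(254.3) = 138.5
  E: 0 + 1(254.3) = 254.3
  F: 0 + 1(254.3) = 254.3
Total out = 647 kmol/h; y_E = 254.3 / 647 = 0.393.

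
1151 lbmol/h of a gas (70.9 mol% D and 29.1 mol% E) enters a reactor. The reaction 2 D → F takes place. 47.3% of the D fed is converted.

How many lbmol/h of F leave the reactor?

D reacted = 0.473 × 816.1 = 386 lbmol/h; ν_D = −2, so ξ = 386/2 = 193 lbmol/h.
Outlet amounts (n = n₀ + ν ξ):
  D: 816.1 − 2(193) = 430.1
  F: 0 + 1(193) = 193
  E: 334.9 (inert)

193 lbmol/h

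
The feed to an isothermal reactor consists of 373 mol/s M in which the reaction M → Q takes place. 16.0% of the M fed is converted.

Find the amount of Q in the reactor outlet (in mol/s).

M reacted = 0.16 × 373 = 59.68 mol/s; ν_M = −1, so ξ = 59.68/1 = 59.68 mol/s.
Outlet amounts (n = n₀ + ν ξ):
  M: 373 − 1(59.68) = 313.3
  Q: 0 + 1(59.68) = 59.68

59.7 mol/s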